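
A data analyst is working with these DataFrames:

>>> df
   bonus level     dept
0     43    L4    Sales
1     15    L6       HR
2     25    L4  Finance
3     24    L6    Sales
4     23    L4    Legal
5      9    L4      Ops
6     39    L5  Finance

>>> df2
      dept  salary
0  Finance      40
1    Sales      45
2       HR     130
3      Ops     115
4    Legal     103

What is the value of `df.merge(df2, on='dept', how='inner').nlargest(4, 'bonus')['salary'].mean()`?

merge on 'dept' (how='inner') → 7 rows:
   bonus level     dept  salary
0     43    L4    Sales      45
1     15    L6       HR     130
2     25    L4  Finance      40
3     24    L6    Sales      45
4     23    L4    Legal     103
5      9    L4      Ops     115
6     39    L5  Finance      40
take 4 rows with largest bonus:
   bonus level     dept  salary
0     43    L4    Sales      45
6     39    L5  Finance      40
2     25    L4  Finance      40
3     24    L6    Sales      45

42.5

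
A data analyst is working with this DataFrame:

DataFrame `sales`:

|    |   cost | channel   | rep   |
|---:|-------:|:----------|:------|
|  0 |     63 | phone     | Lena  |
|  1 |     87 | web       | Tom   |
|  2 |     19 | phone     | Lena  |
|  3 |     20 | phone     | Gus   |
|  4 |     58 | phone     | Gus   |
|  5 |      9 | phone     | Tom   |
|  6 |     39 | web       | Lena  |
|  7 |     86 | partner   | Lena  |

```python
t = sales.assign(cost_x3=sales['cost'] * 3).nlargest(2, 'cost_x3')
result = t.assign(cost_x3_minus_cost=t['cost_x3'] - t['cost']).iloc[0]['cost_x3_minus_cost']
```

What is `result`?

add column cost_x3 = sales['cost'] * 3:
   cost  channel   rep  cost_x3
0    63    phone  Lena      189
1    87      web   Tom      261
2    19    phone  Lena       57
3    20    phone   Gus       60
4    58    phone   Gus      174
5     9    phone   Tom       27
6    39      web  Lena      117
7    86  partner  Lena      258
take 2 rows with largest cost_x3:
   cost  channel   rep  cost_x3
1    87      web   Tom      261
7    86  partner  Lena      258
add column cost_x3_minus_cost = t['cost_x3'] - t['cost']:
   cost  channel   rep  cost_x3  cost_x3_minus_cost
1    87      web   Tom      261                 174
7    86  partner  Lena      258                 172
So iloc[0]['cost_x3_minus_cost'] = 174.

174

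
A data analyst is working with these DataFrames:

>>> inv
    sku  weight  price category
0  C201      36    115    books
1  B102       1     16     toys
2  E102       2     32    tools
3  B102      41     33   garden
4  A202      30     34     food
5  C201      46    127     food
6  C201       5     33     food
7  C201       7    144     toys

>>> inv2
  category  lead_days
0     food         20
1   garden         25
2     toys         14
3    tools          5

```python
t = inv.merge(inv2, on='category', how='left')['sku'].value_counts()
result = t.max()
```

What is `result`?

merge on 'category' (how='left') → 8 rows:
    sku  weight  price category  lead_days
0  C201      36    115    books        NaN
1  B102       1     16     toys       14.0
2  E102       2     32    tools        5.0
3  B102      41     33   garden       25.0
4  A202      30     34     food       20.0
5  C201      46    127     food       20.0
6  C201       5     33     food       20.0
7  C201       7    144     toys       14.0
value_counts of sku:
sku
C201    4
B102    2
E102    1
A202    1
Name: count, dtype: int64
So max() = 4.

4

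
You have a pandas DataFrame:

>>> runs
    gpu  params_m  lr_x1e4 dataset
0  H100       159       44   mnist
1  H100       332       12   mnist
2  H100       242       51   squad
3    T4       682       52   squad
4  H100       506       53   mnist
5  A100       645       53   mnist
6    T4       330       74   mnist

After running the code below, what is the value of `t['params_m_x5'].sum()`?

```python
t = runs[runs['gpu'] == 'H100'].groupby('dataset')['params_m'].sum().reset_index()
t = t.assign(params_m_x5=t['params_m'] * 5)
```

6195

filter rows where gpu == 'H100':
    gpu  params_m  lr_x1e4 dataset
0  H100       159       44   mnist
1  H100       332       12   mnist
2  H100       242       51   squad
4  H100       506       53   mnist
group by dataset, sum of params_m:
dataset
mnist    997
squad    242
Name: params_m, dtype: int64
reset_index():
  dataset  params_m
0   mnist       997
1   squad       242
add column params_m_x5 = t['params_m'] * 5:
  dataset  params_m  params_m_x5
0   mnist       997         4985
1   squad       242         1210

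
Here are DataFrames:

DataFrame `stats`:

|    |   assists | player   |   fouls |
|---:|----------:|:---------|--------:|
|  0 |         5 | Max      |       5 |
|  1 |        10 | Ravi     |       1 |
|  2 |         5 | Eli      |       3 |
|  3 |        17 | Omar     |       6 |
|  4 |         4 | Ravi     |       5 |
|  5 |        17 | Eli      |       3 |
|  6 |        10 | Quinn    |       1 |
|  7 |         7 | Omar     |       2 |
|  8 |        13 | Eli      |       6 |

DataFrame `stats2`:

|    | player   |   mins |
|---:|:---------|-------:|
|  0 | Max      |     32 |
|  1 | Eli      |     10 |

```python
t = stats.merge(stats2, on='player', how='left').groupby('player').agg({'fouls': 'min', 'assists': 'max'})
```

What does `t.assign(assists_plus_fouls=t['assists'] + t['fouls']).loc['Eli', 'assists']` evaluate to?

merge on 'player' (how='left') → 9 rows:
   assists player  fouls  mins
0        5    Max      5  32.0
1       10   Ravi      1   NaN
2        5    Eli      3  10.0
3       17   Omar      6   NaN
4        4   Ravi      5   NaN
5       17    Eli      3  10.0
6       10  Quinn      1   NaN
7        7   Omar      2   NaN
8       13    Eli      6  10.0
group by player: min(fouls), max(assists):
        fouls  assists
player                
Eli         3       17
Max         5        5
Omar        2       17
Quinn       1       10
Ravi        1       10
add column assists_plus_fouls = t['assists'] + t['fouls']:
        fouls  assists  assists_plus_fouls
player                                    
Eli         3       17                  20
Max         5        5                  10
Omar        2       17                  19
Quinn       1       10                  11
Ravi        1       10                  11
The value at row 'Eli', column 'assists' is 17.

17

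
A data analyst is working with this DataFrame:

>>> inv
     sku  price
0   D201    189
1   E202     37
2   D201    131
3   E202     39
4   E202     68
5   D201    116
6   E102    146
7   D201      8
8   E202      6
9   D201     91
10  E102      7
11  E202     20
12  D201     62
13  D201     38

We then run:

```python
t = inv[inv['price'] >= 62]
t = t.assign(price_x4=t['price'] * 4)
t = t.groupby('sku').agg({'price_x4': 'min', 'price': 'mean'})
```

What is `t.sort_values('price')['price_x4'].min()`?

filter rows where price >= 62:
     sku  price
0   D201    189
2   D201    131
4   E202     68
5   D201    116
6   E102    146
9   D201     91
12  D201     62
add column price_x4 = t['price'] * 4:
     sku  price  price_x4
0   D201    189       756
2   D201    131       524
4   E202     68       272
5   D201    116       464
6   E102    146       584
9   D201     91       364
12  D201     62       248
group by sku: min(price_x4), mean(price):
      price_x4  price
sku                  
D201       248  117.8
E102       584  146.0
E202       272   68.0
sort by price:
      price_x4  price
sku                  
E202       272   68.0
D201       248  117.8
E102       584  146.0
Finally, min of column 'price_x4' = 248.

248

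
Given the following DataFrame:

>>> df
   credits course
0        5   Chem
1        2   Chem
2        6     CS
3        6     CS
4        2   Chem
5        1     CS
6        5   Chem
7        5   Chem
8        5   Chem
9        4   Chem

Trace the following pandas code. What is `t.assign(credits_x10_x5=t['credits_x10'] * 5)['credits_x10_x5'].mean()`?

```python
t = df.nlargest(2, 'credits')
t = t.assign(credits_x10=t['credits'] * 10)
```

300.0

take 2 rows with largest credits:
   credits course
2        6     CS
3        6     CS
add column credits_x10 = t['credits'] * 10:
   credits course  credits_x10
2        6     CS           60
3        6     CS           60
add column credits_x10_x5 = t['credits_x10'] * 5:
   credits course  credits_x10  credits_x10_x5
2        6     CS           60             300
3        6     CS           60             300
So mean() = 300.0.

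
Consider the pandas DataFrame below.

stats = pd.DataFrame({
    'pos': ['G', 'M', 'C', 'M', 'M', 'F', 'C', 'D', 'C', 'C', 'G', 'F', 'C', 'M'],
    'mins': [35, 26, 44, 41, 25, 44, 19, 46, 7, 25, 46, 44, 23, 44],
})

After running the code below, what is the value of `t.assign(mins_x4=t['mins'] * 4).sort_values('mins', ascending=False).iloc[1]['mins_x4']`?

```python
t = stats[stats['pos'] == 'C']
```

filter rows where pos == 'C':
   pos  mins
2    C    44
6    C    19
8    C     7
9    C    25
12   C    23
add column mins_x4 = t['mins'] * 4:
   pos  mins  mins_x4
2    C    44      176
6    C    19       76
8    C     7       28
9    C    25      100
12   C    23       92
sort by mins descending:
   pos  mins  mins_x4
2    C    44      176
9    C    25      100
12   C    23       92
6    C    19       76
8    C     7       28
Taking the value at position 1, column 'mins_x4' gives 100.

100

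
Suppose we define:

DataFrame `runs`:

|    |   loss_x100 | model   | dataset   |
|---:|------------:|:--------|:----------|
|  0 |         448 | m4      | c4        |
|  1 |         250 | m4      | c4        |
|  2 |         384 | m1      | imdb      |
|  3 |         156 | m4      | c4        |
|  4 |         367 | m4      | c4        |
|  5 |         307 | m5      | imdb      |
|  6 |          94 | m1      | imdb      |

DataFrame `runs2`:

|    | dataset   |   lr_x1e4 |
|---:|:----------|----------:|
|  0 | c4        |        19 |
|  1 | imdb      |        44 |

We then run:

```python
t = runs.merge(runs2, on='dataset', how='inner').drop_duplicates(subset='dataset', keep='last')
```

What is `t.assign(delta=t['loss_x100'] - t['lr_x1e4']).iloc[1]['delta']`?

merge on 'dataset' (how='inner') → 7 rows:
   loss_x100 model dataset  lr_x1e4
0        448    m4      c4       19
1        250    m4      c4       19
2        384    m1    imdb       44
3        156    m4      c4       19
4        367    m4      c4       19
5        307    m5    imdb       44
6         94    m1    imdb       44
drop duplicate dataset (keep=last):
   loss_x100 model dataset  lr_x1e4
4        367    m4      c4       19
6         94    m1    imdb       44
add column delta = t['loss_x100'] - t['lr_x1e4']:
   loss_x100 model dataset  lr_x1e4  delta
4        367    m4      c4       19    348
6         94    m1    imdb       44     50
Then the value at position 1, column 'delta': 50

50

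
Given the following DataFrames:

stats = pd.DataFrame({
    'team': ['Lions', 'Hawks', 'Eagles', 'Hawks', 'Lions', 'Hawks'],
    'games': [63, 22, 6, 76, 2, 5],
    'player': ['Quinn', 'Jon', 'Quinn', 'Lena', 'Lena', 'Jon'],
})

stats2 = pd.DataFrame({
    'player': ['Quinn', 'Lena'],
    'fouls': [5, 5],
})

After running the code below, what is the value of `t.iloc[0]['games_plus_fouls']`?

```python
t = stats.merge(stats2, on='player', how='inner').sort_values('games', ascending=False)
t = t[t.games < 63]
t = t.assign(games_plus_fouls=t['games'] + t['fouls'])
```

merge on 'player' (how='inner') → 4 rows:
     team  games player  fouls
0   Lions     63  Quinn      5
1  Eagles      6  Quinn      5
2   Hawks     76   Lena      5
3   Lions      2   Lena      5
sort by games descending:
     team  games player  fouls
2   Hawks     76   Lena      5
0   Lions     63  Quinn      5
1  Eagles      6  Quinn      5
3   Lions      2   Lena      5
filter rows where games < 63:
     team  games player  fouls
1  Eagles      6  Quinn      5
3   Lions      2   Lena      5
add column games_plus_fouls = t['games'] + t['fouls']:
     team  games player  fouls  games_plus_fouls
1  Eagles      6  Quinn      5                11
3   Lions      2   Lena      5                 7
So iloc[0]['games_plus_fouls'] = 11.

11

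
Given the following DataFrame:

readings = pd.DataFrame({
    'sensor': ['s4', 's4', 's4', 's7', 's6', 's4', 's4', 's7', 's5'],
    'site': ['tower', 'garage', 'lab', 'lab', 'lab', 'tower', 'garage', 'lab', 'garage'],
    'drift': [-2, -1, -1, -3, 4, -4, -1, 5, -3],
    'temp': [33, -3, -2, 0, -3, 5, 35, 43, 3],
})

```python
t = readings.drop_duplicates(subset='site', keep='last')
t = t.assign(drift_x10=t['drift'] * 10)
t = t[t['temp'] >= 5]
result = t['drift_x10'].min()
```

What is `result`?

-40

drop duplicate site (keep=last):
  sensor    site  drift  temp
5     s4   tower     -4     5
7     s7     lab      5    43
8     s5  garage     -3     3
add column drift_x10 = t['drift'] * 10:
  sensor    site  drift  temp  drift_x10
5     s4   tower     -4     5        -40
7     s7     lab      5    43         50
8     s5  garage     -3     3        -30
filter rows where temp >= 5:
  sensor   site  drift  temp  drift_x10
5     s4  tower     -4     5        -40
7     s7    lab      5    43         50
Finally, min of column 'drift_x10' = -40.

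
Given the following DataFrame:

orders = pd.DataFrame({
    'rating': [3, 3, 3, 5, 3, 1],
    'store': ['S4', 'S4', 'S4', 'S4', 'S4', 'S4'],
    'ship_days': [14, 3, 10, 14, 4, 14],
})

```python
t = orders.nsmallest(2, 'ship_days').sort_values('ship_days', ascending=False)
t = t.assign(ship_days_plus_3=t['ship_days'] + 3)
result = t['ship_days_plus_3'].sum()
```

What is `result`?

13

take 2 rows with smallest ship_days:
   rating store  ship_days
1       3    S4          3
4       3    S4          4
sort by ship_days descending:
   rating store  ship_days
4       3    S4          4
1       3    S4          3
add column ship_days_plus_3 = t['ship_days'] + 3:
   rating store  ship_days  ship_days_plus_3
4       3    S4          4                 7
1       3    S4          3                 6
So sum() = 13.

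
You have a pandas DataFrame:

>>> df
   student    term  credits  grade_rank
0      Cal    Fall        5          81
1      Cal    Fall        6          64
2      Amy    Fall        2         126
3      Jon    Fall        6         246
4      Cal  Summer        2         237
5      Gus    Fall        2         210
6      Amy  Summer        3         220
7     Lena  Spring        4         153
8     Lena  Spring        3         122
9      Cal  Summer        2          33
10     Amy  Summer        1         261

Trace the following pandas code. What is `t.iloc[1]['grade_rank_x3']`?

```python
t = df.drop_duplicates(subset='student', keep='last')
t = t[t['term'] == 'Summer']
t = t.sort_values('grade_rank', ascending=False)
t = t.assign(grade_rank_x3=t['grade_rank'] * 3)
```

drop duplicate student (keep=last):
   student    term  credits  grade_rank
3      Jon    Fall        6         246
5      Gus    Fall        2         210
8     Lena  Spring        3         122
9      Cal  Summer        2          33
10     Amy  Summer        1         261
filter rows where term == 'Summer':
   student    term  credits  grade_rank
9      Cal  Summer        2          33
10     Amy  Summer        1         261
sort by grade_rank descending:
   student    term  credits  grade_rank
10     Amy  Summer        1         261
9      Cal  Summer        2          33
add column grade_rank_x3 = t['grade_rank'] * 3:
   student    term  credits  grade_rank  grade_rank_x3
10     Amy  Summer        1         261            783
9      Cal  Summer        2          33             99
Then the value at position 1, column 'grade_rank_x3': 99

99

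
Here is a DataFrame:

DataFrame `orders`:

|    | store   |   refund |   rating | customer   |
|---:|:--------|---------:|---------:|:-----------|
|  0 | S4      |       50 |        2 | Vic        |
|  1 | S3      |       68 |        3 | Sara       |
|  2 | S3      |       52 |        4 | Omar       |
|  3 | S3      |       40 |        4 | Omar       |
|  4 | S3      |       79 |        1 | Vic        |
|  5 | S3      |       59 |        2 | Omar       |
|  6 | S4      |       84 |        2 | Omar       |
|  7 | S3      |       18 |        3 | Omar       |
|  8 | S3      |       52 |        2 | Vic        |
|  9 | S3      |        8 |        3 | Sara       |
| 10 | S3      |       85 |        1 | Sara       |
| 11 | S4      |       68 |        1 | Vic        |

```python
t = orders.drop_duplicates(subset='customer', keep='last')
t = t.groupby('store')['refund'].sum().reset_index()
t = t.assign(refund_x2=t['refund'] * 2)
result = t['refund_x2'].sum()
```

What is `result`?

342

drop duplicate customer (keep=last):
   store  refund  rating customer
7     S3      18       3     Omar
10    S3      85       1     Sara
11    S4      68       1      Vic
group by store, sum of refund:
store
S3    103
S4     68
Name: refund, dtype: int64
reset_index():
  store  refund
0    S3     103
1    S4      68
add column refund_x2 = t['refund'] * 2:
  store  refund  refund_x2
0    S3     103        206
1    S4      68        136
Finally, sum of column 'refund_x2' = 342.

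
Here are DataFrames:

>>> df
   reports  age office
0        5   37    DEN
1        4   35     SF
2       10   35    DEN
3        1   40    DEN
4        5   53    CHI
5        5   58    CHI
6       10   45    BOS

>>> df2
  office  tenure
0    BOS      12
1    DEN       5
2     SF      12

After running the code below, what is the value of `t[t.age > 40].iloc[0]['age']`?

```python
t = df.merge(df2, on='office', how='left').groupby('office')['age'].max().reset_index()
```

merge on 'office' (how='left') → 7 rows:
   reports  age office  tenure
0        5   37    DEN     5.0
1        4   35     SF    12.0
2       10   35    DEN     5.0
3        1   40    DEN     5.0
4        5   53    CHI     NaN
5        5   58    CHI     NaN
6       10   45    BOS    12.0
group by office, max of age:
office
BOS    45
CHI    58
DEN    40
SF     35
Name: age, dtype: int64
reset_index():
  office  age
0    BOS   45
1    CHI   58
2    DEN   40
3     SF   35
filter rows where age > 40:
  office  age
0    BOS   45
1    CHI   58

45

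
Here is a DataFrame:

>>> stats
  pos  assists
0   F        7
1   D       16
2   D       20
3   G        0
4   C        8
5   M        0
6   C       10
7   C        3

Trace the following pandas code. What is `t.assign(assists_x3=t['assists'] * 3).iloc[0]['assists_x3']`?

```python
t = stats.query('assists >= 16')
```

48

filter rows where assists >= 16:
  pos  assists
1   D       16
2   D       20
add column assists_x3 = t['assists'] * 3:
  pos  assists  assists_x3
1   D       16          48
2   D       20          60
Finally, value at position 0, column 'assists_x3' = 48.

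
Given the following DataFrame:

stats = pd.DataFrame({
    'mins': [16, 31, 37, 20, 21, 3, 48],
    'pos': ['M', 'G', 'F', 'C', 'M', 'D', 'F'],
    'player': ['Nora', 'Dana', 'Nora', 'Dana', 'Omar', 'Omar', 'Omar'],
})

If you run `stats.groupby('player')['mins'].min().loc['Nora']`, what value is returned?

16

group by player, min of mins:
player
Dana    20
Nora    16
Omar     3
Name: mins, dtype: int64
Then the value at index 'Nora': 16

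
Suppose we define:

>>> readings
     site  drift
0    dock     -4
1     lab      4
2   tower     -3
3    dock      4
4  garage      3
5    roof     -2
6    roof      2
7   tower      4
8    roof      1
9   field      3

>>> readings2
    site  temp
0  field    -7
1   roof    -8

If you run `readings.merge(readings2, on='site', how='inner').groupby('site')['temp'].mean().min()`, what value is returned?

-8.0

merge on 'site' (how='inner') → 4 rows:
    site  drift  temp
0   roof     -2    -8
1   roof      2    -8
2   roof      1    -8
3  field      3    -7
group by site, mean of temp:
site
field   -7.0
roof    -8.0
Name: temp, dtype: float64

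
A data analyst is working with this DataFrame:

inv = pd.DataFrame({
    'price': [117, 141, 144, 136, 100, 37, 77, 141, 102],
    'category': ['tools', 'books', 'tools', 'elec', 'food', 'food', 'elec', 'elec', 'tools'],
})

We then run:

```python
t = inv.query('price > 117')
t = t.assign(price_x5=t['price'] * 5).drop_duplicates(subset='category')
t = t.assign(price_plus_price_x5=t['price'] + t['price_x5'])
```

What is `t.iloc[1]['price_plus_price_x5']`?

filter rows where price > 117:
   price category
1    141    books
2    144    tools
3    136     elec
7    141     elec
add column price_x5 = t['price'] * 5:
   price category  price_x5
1    141    books       705
2    144    tools       720
3    136     elec       680
7    141     elec       705
drop duplicate category (keep=first):
   price category  price_x5
1    141    books       705
2    144    tools       720
3    136     elec       680
add column price_plus_price_x5 = t['price'] + t['price_x5']:
   price category  price_x5  price_plus_price_x5
1    141    books       705                  846
2    144    tools       720                  864
3    136     elec       680                  816

864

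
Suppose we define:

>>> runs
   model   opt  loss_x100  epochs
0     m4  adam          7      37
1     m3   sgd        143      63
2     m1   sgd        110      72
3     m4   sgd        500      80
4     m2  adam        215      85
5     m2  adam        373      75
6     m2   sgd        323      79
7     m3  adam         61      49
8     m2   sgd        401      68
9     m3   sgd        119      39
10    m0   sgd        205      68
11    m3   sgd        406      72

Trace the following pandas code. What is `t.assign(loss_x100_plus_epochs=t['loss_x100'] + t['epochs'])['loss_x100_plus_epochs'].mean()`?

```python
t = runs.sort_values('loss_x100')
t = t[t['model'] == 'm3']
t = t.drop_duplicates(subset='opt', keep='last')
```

sort by loss_x100:
   model   opt  loss_x100  epochs
0     m4  adam          7      37
7     m3  adam         61      49
2     m1   sgd        110      72
9     m3   sgd        119      39
1     m3   sgd        143      63
10    m0   sgd        205      68
4     m2  adam        215      85
6     m2   sgd        323      79
5     m2  adam        373      75
8     m2   sgd        401      68
11    m3   sgd        406      72
3     m4   sgd        500      80
filter rows where model == 'm3':
   model   opt  loss_x100  epochs
7     m3  adam         61      49
9     m3   sgd        119      39
1     m3   sgd        143      63
11    m3   sgd        406      72
drop duplicate opt (keep=last):
   model   opt  loss_x100  epochs
7     m3  adam         61      49
11    m3   sgd        406      72
add column loss_x100_plus_epochs = t['loss_x100'] + t['epochs']:
   model   opt  loss_x100  epochs  loss_x100_plus_epochs
7     m3  adam         61      49                    110
11    m3   sgd        406      72                    478

294.0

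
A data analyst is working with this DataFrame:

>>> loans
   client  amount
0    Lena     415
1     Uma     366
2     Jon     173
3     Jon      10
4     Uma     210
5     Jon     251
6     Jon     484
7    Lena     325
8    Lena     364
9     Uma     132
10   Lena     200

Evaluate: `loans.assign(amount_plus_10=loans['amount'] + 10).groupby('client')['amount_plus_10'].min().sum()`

372

add column amount_plus_10 = loans['amount'] + 10:
   client  amount  amount_plus_10
0    Lena     415             425
1     Uma     366             376
2     Jon     173             183
3     Jon      10              20
4     Uma     210             220
5     Jon     251             261
6     Jon     484             494
7    Lena     325             335
8    Lena     364             374
9     Uma     132             142
10   Lena     200             210
group by client, min of amount_plus_10:
client
Jon      20
Lena    210
Uma     142
Name: amount_plus_10, dtype: int64
sum of the resulting series → 372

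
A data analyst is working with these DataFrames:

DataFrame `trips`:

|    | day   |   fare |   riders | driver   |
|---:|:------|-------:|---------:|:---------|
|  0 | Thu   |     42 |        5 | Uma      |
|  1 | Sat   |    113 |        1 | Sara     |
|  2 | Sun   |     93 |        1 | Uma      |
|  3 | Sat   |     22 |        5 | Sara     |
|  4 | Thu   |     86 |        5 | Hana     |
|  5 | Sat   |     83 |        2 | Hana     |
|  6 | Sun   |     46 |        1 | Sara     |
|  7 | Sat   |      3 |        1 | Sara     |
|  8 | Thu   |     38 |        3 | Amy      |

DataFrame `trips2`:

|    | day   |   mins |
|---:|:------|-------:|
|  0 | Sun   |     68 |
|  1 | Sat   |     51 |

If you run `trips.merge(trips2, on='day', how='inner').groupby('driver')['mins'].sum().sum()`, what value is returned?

340

merge on 'day' (how='inner') → 6 rows:
   day  fare  riders driver  mins
0  Sat   113       1   Sara    51
1  Sun    93       1    Uma    68
2  Sat    22       5   Sara    51
3  Sat    83       2   Hana    51
4  Sun    46       1   Sara    68
5  Sat     3       1   Sara    51
group by driver, sum of mins:
driver
Hana     51
Sara    221
Uma      68
Name: mins, dtype: int64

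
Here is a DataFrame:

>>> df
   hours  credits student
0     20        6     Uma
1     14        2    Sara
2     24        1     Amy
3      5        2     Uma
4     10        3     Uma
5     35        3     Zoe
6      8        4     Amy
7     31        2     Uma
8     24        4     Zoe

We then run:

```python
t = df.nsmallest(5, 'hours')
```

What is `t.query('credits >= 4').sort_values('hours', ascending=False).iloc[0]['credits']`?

6

take 5 rows with smallest hours:
   hours  credits student
3      5        2     Uma
6      8        4     Amy
4     10        3     Uma
1     14        2    Sara
0     20        6     Uma
filter rows where credits >= 4:
   hours  credits student
6      8        4     Amy
0     20        6     Uma
sort by hours descending:
   hours  credits student
0     20        6     Uma
6      8        4     Amy
Then the value at position 0, column 'credits': 6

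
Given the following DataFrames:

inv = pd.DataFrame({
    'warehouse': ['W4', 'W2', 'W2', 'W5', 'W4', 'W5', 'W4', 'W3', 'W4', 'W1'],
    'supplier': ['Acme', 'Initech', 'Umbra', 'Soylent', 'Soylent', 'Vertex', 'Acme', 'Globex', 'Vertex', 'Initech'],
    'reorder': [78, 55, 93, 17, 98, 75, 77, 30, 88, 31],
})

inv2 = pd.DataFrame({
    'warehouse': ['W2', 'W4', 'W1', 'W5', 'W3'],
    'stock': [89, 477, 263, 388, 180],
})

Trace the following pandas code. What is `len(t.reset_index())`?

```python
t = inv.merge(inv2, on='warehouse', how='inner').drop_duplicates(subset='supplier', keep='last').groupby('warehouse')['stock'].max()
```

merge on 'warehouse' (how='inner') → 10 rows:
  warehouse supplier  reorder  stock
0        W4     Acme       78    477
1        W2  Initech       55     89
2        W2    Umbra       93     89
3        W5  Soylent       17    388
4        W4  Soylent       98    477
5        W5   Vertex       75    388
6        W4     Acme       77    477
7        W3   Globex       30    180
8        W4   Vertex       88    477
9        W1  Initech       31    263
drop duplicate supplier (keep=last):
  warehouse supplier  reorder  stock
2        W2    Umbra       93     89
4        W4  Soylent       98    477
6        W4     Acme       77    477
7        W3   Globex       30    180
8        W4   Vertex       88    477
9        W1  Initech       31    263
group by warehouse, max of stock:
warehouse
W1    263
W2     89
W3    180
W4    477
Name: stock, dtype: int64
reset_index():
  warehouse  stock
0        W1    263
1        W2     89
2        W3    180
3        W4    477
Hence 4.

4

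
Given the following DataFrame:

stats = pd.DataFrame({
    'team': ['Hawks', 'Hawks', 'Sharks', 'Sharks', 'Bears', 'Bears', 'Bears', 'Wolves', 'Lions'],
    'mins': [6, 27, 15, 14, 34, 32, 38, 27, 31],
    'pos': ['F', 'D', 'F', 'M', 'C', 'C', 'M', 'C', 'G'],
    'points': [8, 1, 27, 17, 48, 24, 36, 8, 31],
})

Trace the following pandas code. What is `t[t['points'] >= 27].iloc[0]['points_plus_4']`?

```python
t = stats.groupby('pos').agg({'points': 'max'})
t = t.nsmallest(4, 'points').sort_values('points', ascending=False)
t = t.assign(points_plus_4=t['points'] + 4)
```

group by pos, max of points:
     points
pos        
C        48
D         1
F        27
G        31
M        36
take 4 rows with smallest points:
     points
pos        
D         1
F        27
G        31
M        36
sort by points descending:
     points
pos        
M        36
G        31
F        27
D         1
add column points_plus_4 = t['points'] + 4:
     points  points_plus_4
pos                       
M        36             40
G        31             35
F        27             31
D         1              5
filter rows where points >= 27:
     points  points_plus_4
pos                       
M        36             40
G        31             35
F        27             31
Then the value at position 0, column 'points_plus_4': 40

40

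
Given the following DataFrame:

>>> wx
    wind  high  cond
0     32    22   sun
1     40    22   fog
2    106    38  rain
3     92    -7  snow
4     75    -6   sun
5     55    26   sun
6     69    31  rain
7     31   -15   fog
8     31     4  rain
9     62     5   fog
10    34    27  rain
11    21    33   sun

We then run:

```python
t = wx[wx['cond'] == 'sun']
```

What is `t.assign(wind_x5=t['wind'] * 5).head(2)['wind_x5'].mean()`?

filter rows where cond == 'sun':
    wind  high cond
0     32    22  sun
4     75    -6  sun
5     55    26  sun
11    21    33  sun
add column wind_x5 = t['wind'] * 5:
    wind  high cond  wind_x5
0     32    22  sun      160
4     75    -6  sun      375
5     55    26  sun      275
11    21    33  sun      105
take first 2 rows:
   wind  high cond  wind_x5
0    32    22  sun      160
4    75    -6  sun      375
So mean() = 267.5.

267.5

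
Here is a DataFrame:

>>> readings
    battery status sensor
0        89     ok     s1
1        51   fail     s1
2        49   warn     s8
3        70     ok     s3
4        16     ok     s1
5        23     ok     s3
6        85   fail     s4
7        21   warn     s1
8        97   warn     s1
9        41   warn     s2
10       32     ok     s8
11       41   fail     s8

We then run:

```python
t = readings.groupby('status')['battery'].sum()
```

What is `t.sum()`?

group by status, sum of battery:
status
fail    177
ok      230
warn    208
Name: battery, dtype: int64

615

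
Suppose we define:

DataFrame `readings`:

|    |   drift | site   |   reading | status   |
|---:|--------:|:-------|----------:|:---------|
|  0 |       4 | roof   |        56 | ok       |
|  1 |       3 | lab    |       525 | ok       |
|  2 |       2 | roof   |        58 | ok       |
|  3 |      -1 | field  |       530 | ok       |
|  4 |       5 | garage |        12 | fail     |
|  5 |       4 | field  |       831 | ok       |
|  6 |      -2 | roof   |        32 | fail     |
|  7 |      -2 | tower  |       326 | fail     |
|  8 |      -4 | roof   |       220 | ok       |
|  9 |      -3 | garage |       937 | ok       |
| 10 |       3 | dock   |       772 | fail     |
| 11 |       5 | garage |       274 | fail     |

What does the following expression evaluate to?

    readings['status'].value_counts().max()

7

value_counts of status:
status
ok      7
fail    5
Name: count, dtype: int64
Then the max of the resulting series: 7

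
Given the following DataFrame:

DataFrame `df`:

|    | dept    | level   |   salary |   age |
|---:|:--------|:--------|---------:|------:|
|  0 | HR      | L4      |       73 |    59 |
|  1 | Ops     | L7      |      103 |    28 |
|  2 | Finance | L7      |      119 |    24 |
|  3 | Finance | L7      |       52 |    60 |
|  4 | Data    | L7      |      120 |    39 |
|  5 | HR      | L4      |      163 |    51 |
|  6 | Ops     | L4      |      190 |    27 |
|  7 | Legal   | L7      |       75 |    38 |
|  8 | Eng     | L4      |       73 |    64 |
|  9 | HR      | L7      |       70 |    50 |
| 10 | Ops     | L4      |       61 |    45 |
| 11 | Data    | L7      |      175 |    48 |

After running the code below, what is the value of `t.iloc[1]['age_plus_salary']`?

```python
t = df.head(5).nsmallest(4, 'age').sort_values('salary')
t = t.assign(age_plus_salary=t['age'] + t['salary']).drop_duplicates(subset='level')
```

131

take first 5 rows:
      dept level  salary  age
0       HR    L4      73   59
1      Ops    L7     103   28
2  Finance    L7     119   24
3  Finance    L7      52   60
4     Data    L7     120   39
take 4 rows with smallest age:
      dept level  salary  age
2  Finance    L7     119   24
1      Ops    L7     103   28
4     Data    L7     120   39
0       HR    L4      73   59
sort by salary:
      dept level  salary  age
0       HR    L4      73   59
1      Ops    L7     103   28
2  Finance    L7     119   24
4     Data    L7     120   39
add column age_plus_salary = t['age'] + t['salary']:
      dept level  salary  age  age_plus_salary
0       HR    L4      73   59              132
1      Ops    L7     103   28              131
2  Finance    L7     119   24              143
4     Data    L7     120   39              159
drop duplicate level (keep=first):
  dept level  salary  age  age_plus_salary
0   HR    L4      73   59              132
1  Ops    L7     103   28              131
Then the value at position 1, column 'age_plus_salary': 131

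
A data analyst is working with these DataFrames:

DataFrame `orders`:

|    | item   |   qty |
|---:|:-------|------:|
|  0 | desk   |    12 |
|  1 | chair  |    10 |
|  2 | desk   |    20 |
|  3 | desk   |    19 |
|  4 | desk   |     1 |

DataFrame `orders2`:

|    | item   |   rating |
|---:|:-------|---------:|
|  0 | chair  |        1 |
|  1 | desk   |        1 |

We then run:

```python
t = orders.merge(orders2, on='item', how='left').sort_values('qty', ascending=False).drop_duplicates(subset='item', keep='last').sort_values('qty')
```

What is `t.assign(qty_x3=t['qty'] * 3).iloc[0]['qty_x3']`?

merge on 'item' (how='left') → 5 rows:
    item  qty  rating
0   desk   12       1
1  chair   10       1
2   desk   20       1
3   desk   19       1
4   desk    1       1
sort by qty descending:
    item  qty  rating
2   desk   20       1
3   desk   19       1
0   desk   12       1
1  chair   10       1
4   desk    1       1
drop duplicate item (keep=last):
    item  qty  rating
1  chair   10       1
4   desk    1       1
sort by qty:
    item  qty  rating
4   desk    1       1
1  chair   10       1
add column qty_x3 = t['qty'] * 3:
    item  qty  rating  qty_x3
4   desk    1       1       3
1  chair   10       1      30
The value at position 0, column 'qty_x3' is 3.

3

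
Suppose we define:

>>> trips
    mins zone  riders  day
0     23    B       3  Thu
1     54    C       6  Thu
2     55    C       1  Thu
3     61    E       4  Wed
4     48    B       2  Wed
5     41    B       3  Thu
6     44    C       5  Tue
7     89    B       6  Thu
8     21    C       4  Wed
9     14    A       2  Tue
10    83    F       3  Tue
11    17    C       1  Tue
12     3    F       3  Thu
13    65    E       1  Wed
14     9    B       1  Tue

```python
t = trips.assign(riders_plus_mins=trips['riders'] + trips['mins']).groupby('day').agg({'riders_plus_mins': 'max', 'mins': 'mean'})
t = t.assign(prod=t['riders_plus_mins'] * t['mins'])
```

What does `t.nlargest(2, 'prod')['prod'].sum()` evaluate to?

7413.33333333

add column riders_plus_mins = trips['riders'] + trips['mins']:
    mins zone  riders  day  riders_plus_mins
0     23    B       3  Thu                26
1     54    C       6  Thu                60
2     55    C       1  Thu                56
3     61    E       4  Wed                65
4     48    B       2  Wed                50
5     41    B       3  Thu                44
6     44    C       5  Tue                49
7     89    B       6  Thu                95
8     21    C       4  Wed                25
9     14    A       2  Tue                16
10    83    F       3  Tue                86
11    17    C       1  Tue                18
12     3    F       3  Thu                 6
13    65    E       1  Wed                66
14     9    B       1  Tue                10
group by day: max(riders_plus_mins), mean(mins):
     riders_plus_mins       mins
day                             
Thu                95  44.166667
Tue                86  33.400000
Wed                66  48.750000
add column prod = t['riders_plus_mins'] * t['mins']:
     riders_plus_mins       mins         prod
day                                          
Thu                95  44.166667  4195.833333
Tue                86  33.400000  2872.400000
Wed                66  48.750000  3217.500000
take 2 rows with largest prod:
     riders_plus_mins       mins         prod
day                                          
Thu                95  44.166667  4195.833333
Wed                66  48.750000  3217.500000
Then the sum of column 'prod': 7413.33333333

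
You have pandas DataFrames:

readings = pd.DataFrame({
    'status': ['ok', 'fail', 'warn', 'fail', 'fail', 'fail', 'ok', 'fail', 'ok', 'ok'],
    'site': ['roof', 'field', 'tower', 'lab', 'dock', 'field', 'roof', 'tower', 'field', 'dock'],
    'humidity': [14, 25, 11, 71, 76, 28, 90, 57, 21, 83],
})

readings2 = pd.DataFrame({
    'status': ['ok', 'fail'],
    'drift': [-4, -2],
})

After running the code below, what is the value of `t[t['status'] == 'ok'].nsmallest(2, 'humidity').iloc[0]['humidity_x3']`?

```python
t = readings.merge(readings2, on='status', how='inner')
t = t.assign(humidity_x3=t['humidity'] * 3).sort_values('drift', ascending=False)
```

merge on 'status' (how='inner') → 9 rows:
  status   site  humidity  drift
0     ok   roof        14     -4
1   fail  field        25     -2
2   fail    lab        71     -2
3   fail   dock        76     -2
4   fail  field        28     -2
5     ok   roof        90     -4
6   fail  tower        57     -2
7     ok  field        21     -4
8     ok   dock        83     -4
add column humidity_x3 = t['humidity'] * 3:
  status   site  humidity  drift  humidity_x3
0     ok   roof        14     -4           42
1   fail  field        25     -2           75
2   fail    lab        71     -2          213
3   fail   dock        76     -2          228
4   fail  field        28     -2           84
5     ok   roof        90     -4          270
6   fail  tower        57     -2          171
7     ok  field        21     -4           63
8     ok   dock        83     -4          249
sort by drift descending:
  status   site  humidity  drift  humidity_x3
1   fail  field        25     -2           75
2   fail    lab        71     -2          213
3   fail   dock        76     -2          228
4   fail  field        28     -2           84
6   fail  tower        57     -2          171
0     ok   roof        14     -4           42
5     ok   roof        90     -4          270
7     ok  field        21     -4           63
8     ok   dock        83     -4          249
filter rows where status == 'ok':
  status   site  humidity  drift  humidity_x3
0     ok   roof        14     -4           42
5     ok   roof        90     -4          270
7     ok  field        21     -4           63
8     ok   dock        83     -4          249
take 2 rows with smallest humidity:
  status   site  humidity  drift  humidity_x3
0     ok   roof        14     -4           42
7     ok  field        21     -4           63

42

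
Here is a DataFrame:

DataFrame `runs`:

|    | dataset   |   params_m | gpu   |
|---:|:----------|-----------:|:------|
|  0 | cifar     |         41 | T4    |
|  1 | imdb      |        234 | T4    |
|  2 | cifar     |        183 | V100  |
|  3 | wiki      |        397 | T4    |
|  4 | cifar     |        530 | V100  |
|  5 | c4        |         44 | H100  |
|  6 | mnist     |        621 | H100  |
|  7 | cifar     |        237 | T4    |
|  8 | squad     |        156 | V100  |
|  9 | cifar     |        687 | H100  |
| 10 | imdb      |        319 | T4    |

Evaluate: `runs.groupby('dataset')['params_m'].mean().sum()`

group by dataset, mean of params_m:
dataset
c4        44.0
cifar    335.6
imdb     276.5
mnist    621.0
squad    156.0
wiki     397.0
Name: params_m, dtype: float64
Hence 1830.1.

1830.1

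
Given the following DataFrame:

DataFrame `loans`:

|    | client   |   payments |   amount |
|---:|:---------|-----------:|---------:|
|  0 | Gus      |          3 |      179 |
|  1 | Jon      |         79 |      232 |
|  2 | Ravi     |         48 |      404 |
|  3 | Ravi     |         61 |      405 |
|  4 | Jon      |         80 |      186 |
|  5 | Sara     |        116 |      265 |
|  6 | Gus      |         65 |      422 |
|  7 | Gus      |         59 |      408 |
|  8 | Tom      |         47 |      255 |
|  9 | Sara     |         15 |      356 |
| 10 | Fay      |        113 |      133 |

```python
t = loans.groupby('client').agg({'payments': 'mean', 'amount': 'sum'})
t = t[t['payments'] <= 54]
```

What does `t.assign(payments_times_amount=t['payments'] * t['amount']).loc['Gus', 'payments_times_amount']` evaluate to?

group by client: mean(payments), sum(amount):
          payments  amount
client                    
Fay     113.000000     133
Gus      42.333333    1009
Jon      79.500000     418
Ravi     54.500000     809
Sara     65.500000     621
Tom      47.000000     255
filter rows where payments <= 54:
         payments  amount
client                   
Gus     42.333333    1009
Tom     47.000000     255
add column payments_times_amount = t['payments'] * t['amount']:
         payments  amount  payments_times_amount
client                                          
Gus     42.333333    1009           42714.333333
Tom     47.000000     255           11985.000000
Finally, value at row 'Gus', column 'payments_times_amount' = 42714.3333333.

42714.3333333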